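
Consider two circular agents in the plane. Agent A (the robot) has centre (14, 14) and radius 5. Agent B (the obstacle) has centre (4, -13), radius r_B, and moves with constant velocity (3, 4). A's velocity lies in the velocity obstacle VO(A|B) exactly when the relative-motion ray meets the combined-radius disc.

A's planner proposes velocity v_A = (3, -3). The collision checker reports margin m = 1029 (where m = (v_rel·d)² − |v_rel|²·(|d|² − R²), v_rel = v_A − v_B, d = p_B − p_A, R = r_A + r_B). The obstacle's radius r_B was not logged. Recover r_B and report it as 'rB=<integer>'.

m = 1029
d = (-10, -27);  v_rel = (0, -7),  |v_rel|² = 49
v_rel×d = (0)·(-27) − (-7)·(-10) = -70
since m = R²·49 − (-70)²:  R² = (4900 + 1029) / 49 = 121
R = √121 = 11  ⇒  r_B = 11 − 5 = 6

rB=6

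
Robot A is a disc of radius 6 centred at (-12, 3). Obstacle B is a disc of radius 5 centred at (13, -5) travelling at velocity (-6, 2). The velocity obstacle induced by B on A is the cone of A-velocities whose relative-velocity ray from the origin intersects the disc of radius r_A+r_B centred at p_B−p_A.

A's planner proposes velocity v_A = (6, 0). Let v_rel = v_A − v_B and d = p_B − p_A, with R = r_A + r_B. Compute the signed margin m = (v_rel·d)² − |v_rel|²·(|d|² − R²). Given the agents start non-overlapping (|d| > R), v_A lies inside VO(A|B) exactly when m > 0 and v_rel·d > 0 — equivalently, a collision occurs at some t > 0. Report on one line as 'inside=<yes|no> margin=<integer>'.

d = (25, -8),  |d|² = 689;  R = 6+5 = 11,  c = 689−11² = 568
v_rel = (12, -2),  |v_rel|² = 148;  v_rel·d = (12)·(25) + (-2)·(-8) = 316
148·t² − 632·t + 568 = 0  ⇒  m = 316² − 148·568 = 15792
m = 15792 > 0,  v_rel·d = 316 > 0  ⇒  inside

inside=yes margin=15792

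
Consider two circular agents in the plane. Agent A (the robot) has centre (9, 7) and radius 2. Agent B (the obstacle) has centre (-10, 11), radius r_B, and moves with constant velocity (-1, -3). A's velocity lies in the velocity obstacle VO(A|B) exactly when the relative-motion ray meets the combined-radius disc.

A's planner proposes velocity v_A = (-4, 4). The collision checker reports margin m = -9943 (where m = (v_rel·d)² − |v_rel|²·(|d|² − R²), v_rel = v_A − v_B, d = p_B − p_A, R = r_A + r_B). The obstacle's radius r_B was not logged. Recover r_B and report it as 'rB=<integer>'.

m = -9943
d = (-19, 4);  v_rel = (-3, 7),  |v_rel|² = 58
v_rel×d = (-3)·(4) − (7)·(-19) = 121
since m = R²·58 − 121²:  R² = (14641 + -9943) / 58 = 81
R = √81 = 9  ⇒  r_B = 9 − 2 = 7

rB=7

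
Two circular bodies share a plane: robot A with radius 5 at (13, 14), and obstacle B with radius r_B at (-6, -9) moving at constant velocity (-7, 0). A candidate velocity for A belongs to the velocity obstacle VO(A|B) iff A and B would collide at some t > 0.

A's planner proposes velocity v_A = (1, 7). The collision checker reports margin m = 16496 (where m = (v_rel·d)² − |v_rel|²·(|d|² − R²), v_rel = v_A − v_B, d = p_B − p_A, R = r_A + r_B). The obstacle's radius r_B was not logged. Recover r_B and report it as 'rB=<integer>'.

m = 16496
d = (-19, -23);  v_rel = (8, 7),  |v_rel|² = 113
v_rel×d = (8)·(-23) − (7)·(-19) = -51
since m = R²·113 − (-51)²:  R² = (2601 + 16496) / 113 = 169
R = √169 = 13  ⇒  r_B = 13 − 5 = 8

rB=8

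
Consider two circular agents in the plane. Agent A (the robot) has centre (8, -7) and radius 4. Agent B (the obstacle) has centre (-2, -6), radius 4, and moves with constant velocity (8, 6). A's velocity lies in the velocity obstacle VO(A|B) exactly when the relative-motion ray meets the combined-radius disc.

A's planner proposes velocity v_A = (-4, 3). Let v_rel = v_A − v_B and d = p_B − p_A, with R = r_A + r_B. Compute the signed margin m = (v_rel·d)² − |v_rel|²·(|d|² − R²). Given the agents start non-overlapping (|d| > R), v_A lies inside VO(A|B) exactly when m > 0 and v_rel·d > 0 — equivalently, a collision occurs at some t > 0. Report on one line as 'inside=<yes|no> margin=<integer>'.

d = (-10, 1),  |d|² = 101;  R = 4+4 = 8,  c = 101−8² = 37
v_rel = (-12, -3),  |v_rel|² = 153;  v_rel·d = (-12)·(-10) + (-3)·(1) = 117
153·t² − 234·t + 37 = 0  ⇒  m = 117² − 153·37 = 8028
m = 8028 > 0,  v_rel·d = 117 > 0  ⇒  inside

inside=yes margin=8028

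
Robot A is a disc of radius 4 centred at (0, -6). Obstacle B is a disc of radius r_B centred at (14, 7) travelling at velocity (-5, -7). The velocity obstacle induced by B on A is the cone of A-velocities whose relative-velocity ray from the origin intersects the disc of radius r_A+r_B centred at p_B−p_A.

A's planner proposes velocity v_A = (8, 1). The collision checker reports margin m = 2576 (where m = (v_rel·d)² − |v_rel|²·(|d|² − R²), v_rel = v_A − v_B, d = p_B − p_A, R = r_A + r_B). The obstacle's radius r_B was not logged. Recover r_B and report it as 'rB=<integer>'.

m = 2576
d = (14, 13);  v_rel = (13, 8),  |v_rel|² = 233
v_rel×d = (13)·(13) − (8)·(14) = 57
since m = R²·233 − 57²:  R² = (3249 + 2576) / 233 = 25
R = √25 = 5  ⇒  r_B = 5 − 4 = 1

rB=1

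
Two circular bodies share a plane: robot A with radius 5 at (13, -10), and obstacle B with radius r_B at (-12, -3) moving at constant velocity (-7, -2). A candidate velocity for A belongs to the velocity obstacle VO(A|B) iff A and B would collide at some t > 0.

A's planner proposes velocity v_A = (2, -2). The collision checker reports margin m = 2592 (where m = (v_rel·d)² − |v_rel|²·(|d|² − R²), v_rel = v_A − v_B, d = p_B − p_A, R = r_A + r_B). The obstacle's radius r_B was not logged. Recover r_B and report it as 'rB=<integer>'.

m = 2592
d = (-25, 7);  v_rel = (9, 0),  |v_rel|² = 81
v_rel×d = (9)·(7) − (0)·(-25) = 63
since m = R²·81 − 63²:  R² = (3969 + 2592) / 81 = 81
R = √81 = 9  ⇒  r_B = 9 − 5 = 4

rB=4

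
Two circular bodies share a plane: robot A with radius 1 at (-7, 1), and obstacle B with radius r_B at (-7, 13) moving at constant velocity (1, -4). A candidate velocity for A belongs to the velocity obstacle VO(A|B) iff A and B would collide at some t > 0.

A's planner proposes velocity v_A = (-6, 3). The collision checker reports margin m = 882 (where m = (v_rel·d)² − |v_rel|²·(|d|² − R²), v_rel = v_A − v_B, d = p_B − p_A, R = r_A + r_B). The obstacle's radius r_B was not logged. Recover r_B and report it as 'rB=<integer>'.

m = 882
d = (0, 12);  v_rel = (-7, 7),  |v_rel|² = 98
v_rel×d = (-7)·(12) − (7)·(0) = -84
since m = R²·98 − (-84)²:  R² = (7056 + 882) / 98 = 81
R = √81 = 9  ⇒  r_B = 9 − 1 = 8

rB=8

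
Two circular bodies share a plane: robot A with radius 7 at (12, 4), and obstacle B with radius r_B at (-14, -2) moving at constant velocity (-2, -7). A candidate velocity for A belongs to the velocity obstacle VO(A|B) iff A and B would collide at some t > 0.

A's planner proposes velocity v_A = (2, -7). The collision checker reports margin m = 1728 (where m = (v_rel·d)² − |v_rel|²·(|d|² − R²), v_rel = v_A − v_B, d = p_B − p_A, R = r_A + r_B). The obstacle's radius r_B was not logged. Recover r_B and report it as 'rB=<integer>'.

m = 1728
d = (-26, -6);  v_rel = (4, 0),  |v_rel|² = 16
v_rel×d = (4)·(-6) − (0)·(-26) = -24
since m = R²·16 − (-24)²:  R² = (576 + 1728) / 16 = 144
R = √144 = 12  ⇒  r_B = 12 − 7 = 5

rB=5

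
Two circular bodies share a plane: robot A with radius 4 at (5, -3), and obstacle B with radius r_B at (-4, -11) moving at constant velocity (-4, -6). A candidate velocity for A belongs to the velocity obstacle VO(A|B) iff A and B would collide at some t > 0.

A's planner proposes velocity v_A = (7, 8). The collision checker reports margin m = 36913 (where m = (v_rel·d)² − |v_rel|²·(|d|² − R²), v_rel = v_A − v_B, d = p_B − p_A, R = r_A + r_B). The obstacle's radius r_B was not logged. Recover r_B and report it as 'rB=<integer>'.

m = 36913
d = (-9, -8);  v_rel = (11, 14),  |v_rel|² = 317
v_rel×d = (11)·(-8) − (14)·(-9) = 38
since m = R²·317 − 38²:  R² = (1444 + 36913) / 317 = 121
R = √121 = 11  ⇒  r_B = 11 − 4 = 7

rB=7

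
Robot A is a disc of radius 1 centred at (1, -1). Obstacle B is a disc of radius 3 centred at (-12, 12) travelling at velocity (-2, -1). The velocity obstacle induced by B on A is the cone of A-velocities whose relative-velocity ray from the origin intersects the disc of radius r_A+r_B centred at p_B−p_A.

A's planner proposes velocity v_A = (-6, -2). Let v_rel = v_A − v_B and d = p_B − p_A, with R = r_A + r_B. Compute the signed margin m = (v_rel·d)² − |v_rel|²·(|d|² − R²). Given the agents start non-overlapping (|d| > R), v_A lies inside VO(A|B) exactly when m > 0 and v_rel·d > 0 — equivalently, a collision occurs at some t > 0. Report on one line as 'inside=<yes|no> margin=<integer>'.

d = (-13, 13),  |d|² = 338;  R = 1+3 = 4,  c = 338−4² = 322
v_rel = (-4, -1),  |v_rel|² = 17;  v_rel·d = (-4)·(-13) + (-1)·(13) = 39
17·t² − 78·t + 322 = 0  ⇒  m = 39² − 17·322 = -3953
m = -3953 < 0,  v_rel·d = 39 > 0  ⇒  outside

inside=no margin=-3953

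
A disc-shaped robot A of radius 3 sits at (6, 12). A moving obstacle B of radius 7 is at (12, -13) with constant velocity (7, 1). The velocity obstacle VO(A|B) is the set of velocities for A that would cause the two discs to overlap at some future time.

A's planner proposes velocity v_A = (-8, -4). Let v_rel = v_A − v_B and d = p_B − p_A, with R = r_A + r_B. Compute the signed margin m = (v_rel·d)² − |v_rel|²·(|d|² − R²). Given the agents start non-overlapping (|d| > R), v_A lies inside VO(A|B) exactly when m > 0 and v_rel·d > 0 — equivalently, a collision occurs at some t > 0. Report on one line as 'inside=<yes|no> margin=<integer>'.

d = (6, -25),  |d|² = 661;  R = 3+7 = 10,  c = 661−10² = 561
v_rel = (-15, -5),  |v_rel|² = 250;  v_rel·d = (-15)·(6) + (-5)·(-25) = 35
250·t² − 70·t + 561 = 0  ⇒  m = 35² − 250·561 = -139025
m = -139025 < 0,  v_rel·d = 35 > 0  ⇒  outside

inside=no margin=-139025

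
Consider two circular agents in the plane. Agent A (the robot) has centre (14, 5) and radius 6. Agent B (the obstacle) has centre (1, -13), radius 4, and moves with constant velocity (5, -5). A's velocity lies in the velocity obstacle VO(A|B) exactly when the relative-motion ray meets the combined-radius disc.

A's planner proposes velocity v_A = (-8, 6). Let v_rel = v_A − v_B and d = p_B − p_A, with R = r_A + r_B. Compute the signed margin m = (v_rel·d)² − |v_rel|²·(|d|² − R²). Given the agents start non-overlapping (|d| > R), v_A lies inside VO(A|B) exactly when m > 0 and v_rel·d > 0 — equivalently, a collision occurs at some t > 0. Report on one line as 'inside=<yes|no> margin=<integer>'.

d = (-13, -18),  |d|² = 493;  R = 6+4 = 10,  c = 493−10² = 393
v_rel = (-13, 11),  |v_rel|² = 290;  v_rel·d = (-13)·(-13) + (11)·(-18) = -29
290·t² + 58·t + 393 = 0  ⇒  m = (-29)² − 290·393 = -113129
m = -113129 < 0,  v_rel·d = -29 < 0  ⇒  outside

inside=no margin=-113129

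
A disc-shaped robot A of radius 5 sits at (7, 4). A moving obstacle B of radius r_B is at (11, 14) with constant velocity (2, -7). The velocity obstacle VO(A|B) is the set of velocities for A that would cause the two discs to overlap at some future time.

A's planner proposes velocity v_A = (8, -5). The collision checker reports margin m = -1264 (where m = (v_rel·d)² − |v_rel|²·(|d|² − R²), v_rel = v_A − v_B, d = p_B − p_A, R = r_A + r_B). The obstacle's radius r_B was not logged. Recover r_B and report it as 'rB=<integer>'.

m = -1264
d = (4, 10);  v_rel = (6, 2),  |v_rel|² = 40
v_rel×d = (6)·(10) − (2)·(4) = 52
since m = R²·40 − 52²:  R² = (2704 + -1264) / 40 = 36
R = √36 = 6  ⇒  r_B = 6 − 5 = 1

rB=1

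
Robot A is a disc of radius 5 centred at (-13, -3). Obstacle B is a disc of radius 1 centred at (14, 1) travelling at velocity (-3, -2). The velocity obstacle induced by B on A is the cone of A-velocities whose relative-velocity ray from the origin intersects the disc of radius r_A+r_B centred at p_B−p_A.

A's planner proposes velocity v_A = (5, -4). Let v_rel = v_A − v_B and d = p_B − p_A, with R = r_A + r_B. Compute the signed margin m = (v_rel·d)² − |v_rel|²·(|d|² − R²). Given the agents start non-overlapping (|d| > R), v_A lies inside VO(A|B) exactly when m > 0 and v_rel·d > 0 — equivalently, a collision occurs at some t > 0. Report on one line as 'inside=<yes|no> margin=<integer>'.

d = (27, 4),  |d|² = 745;  R = 5+1 = 6,  c = 745−6² = 709
v_rel = (8, -2),  |v_rel|² = 68;  v_rel·d = (8)·(27) + (-2)·(4) = 208
68·t² − 416·t + 709 = 0  ⇒  m = 208² − 68·709 = -4948
m = -4948 < 0,  v_rel·d = 208 > 0  ⇒  outside

inside=no margin=-4948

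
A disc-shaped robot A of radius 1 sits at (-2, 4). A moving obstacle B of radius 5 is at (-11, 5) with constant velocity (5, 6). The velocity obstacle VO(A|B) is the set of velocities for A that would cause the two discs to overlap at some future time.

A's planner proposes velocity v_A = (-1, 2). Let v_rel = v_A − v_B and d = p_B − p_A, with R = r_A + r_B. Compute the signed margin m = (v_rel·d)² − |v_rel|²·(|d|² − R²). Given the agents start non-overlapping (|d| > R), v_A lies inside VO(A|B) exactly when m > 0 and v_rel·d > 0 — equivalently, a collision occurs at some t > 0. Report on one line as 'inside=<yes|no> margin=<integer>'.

d = (-9, 1),  |d|² = 82;  R = 1+5 = 6,  c = 82−6² = 46
v_rel = (-6, -4),  |v_rel|² = 52;  v_rel·d = (-6)·(-9) + (-4)·(1) = 50
52·t² − 100·t + 46 = 0  ⇒  m = 50² − 52·46 = 108
m = 108 > 0,  v_rel·d = 50 > 0  ⇒  inside

inside=yes margin=108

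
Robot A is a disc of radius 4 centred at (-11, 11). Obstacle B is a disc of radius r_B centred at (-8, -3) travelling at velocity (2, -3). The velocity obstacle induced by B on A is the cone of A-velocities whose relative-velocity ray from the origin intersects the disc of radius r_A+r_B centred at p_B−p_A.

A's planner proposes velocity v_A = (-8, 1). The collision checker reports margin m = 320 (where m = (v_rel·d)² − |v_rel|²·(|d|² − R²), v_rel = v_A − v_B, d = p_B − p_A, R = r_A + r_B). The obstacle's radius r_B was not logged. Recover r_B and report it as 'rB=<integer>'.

m = 320
d = (3, -14);  v_rel = (-10, 4),  |v_rel|² = 116
v_rel×d = (-10)·(-14) − (4)·(3) = 128
since m = R²·116 − 128²:  R² = (16384 + 320) / 116 = 144
R = √144 = 12  ⇒  r_B = 12 − 4 = 8

rB=8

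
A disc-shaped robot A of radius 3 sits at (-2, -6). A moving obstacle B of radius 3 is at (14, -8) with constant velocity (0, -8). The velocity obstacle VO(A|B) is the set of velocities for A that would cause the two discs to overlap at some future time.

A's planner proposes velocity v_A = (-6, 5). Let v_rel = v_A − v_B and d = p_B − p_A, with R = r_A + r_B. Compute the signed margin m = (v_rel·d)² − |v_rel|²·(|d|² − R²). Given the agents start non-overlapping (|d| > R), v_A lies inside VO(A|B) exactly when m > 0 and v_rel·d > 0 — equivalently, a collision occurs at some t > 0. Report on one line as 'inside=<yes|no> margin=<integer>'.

d = (16, -2),  |d|² = 260;  R = 3+3 = 6,  c = 260−6² = 224
v_rel = (-6, 13),  |v_rel|² = 205;  v_rel·d = (-6)·(16) + (13)·(-2) = -122
205·t² + 244·t + 224 = 0  ⇒  m = (-122)² − 205·224 = -31036
m = -31036 < 0,  v_rel·d = -122 < 0  ⇒  outside

inside=no margin=-31036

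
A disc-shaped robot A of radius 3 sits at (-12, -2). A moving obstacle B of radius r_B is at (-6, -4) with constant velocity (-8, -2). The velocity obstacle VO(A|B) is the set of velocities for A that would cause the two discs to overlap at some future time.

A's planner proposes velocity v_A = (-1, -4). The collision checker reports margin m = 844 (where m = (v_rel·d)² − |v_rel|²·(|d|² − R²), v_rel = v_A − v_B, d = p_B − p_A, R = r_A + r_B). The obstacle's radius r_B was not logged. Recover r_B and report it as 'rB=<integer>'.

m = 844
d = (6, -2);  v_rel = (7, -2),  |v_rel|² = 53
v_rel×d = (7)·(-2) − (-2)·(6) = -2
since m = R²·53 − (-2)²:  R² = (4 + 844) / 53 = 16
R = √16 = 4  ⇒  r_B = 4 − 3 = 1

rB=1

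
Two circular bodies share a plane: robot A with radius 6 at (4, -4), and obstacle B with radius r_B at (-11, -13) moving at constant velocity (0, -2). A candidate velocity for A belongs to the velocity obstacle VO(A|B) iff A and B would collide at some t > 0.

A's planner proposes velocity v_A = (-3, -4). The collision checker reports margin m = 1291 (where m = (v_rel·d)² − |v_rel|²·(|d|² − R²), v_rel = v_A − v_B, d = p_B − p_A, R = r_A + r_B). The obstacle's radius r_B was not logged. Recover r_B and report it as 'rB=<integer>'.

m = 1291
d = (-15, -9);  v_rel = (-3, -2),  |v_rel|² = 13
v_rel×d = (-3)·(-9) − (-2)·(-15) = -3
since m = R²·13 − (-3)²:  R² = (9 + 1291) / 13 = 100
R = √100 = 10  ⇒  r_B = 10 − 6 = 4

rB=4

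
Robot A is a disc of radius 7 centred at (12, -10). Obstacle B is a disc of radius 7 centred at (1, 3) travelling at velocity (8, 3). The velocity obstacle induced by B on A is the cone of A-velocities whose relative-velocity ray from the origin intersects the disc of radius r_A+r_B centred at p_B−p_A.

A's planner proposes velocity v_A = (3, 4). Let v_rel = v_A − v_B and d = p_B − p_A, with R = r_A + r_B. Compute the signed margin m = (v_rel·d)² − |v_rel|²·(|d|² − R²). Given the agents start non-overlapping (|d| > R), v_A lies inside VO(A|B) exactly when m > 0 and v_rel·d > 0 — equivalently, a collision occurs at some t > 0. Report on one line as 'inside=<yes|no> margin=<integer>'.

d = (-11, 13),  |d|² = 290;  R = 7+7 = 14,  c = 290−14² = 94
v_rel = (-5, 1),  |v_rel|² = 26;  v_rel·d = (-5)·(-11) + (1)·(13) = 68
26·t² − 136·t + 94 = 0  ⇒  m = 68² − 26·94 = 2180
m = 2180 > 0,  v_rel·d = 68 > 0  ⇒  inside

inside=yes margin=2180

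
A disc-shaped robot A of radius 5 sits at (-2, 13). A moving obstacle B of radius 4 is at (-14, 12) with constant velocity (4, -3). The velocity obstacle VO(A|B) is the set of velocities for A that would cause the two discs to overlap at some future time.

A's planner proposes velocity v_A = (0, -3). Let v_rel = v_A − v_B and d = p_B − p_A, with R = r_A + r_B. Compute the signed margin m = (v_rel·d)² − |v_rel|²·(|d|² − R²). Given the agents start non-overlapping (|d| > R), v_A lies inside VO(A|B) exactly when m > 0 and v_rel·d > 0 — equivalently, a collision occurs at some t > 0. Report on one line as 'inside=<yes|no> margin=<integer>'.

d = (-12, -1),  |d|² = 145;  R = 5+4 = 9,  c = 145−9² = 64
v_rel = (-4, 0),  |v_rel|² = 16;  v_rel·d = (-4)·(-12) + (0)·(-1) = 48
16·t² − 96·t + 64 = 0  ⇒  m = 48² − 16·64 = 1280
m = 1280 > 0,  v_rel·d = 48 > 0  ⇒  inside

inside=yes margin=1280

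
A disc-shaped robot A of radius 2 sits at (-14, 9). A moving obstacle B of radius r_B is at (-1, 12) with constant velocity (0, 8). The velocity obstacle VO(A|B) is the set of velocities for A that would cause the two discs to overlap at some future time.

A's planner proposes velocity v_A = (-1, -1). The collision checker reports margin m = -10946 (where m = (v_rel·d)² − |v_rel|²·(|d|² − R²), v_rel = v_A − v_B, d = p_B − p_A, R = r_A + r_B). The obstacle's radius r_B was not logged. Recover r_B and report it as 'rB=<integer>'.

m = -10946
d = (13, 3);  v_rel = (-1, -9),  |v_rel|² = 82
v_rel×d = (-1)·(3) − (-9)·(13) = 114
since m = R²·82 − 114²:  R² = (12996 + -10946) / 82 = 25
R = √25 = 5  ⇒  r_B = 5 − 2 = 3

rB=3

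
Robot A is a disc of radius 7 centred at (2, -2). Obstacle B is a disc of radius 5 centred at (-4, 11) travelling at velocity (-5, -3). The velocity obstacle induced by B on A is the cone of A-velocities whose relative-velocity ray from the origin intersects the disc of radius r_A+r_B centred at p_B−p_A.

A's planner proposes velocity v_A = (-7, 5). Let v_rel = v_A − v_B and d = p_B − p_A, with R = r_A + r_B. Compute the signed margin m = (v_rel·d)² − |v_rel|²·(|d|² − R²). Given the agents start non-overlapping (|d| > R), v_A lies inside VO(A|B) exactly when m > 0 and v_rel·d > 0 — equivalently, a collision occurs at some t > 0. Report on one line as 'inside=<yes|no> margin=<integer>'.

d = (-6, 13),  |d|² = 205;  R = 7+5 = 12,  c = 205−12² = 61
v_rel = (-2, 8),  |v_rel|² = 68;  v_rel·d = (-2)·(-6) + (8)·(13) = 116
68·t² − 232·t + 61 = 0  ⇒  m = 116² − 68·61 = 9308
m = 9308 > 0,  v_rel·d = 116 > 0  ⇒  inside

inside=yes margin=9308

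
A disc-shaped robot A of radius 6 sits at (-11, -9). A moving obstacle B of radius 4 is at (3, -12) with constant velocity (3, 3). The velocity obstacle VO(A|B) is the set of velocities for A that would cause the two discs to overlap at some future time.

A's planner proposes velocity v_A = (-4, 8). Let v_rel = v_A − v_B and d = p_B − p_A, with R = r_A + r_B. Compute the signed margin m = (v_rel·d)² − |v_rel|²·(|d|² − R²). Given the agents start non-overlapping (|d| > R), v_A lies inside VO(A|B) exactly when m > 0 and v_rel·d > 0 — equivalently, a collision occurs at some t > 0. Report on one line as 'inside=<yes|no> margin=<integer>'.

d = (14, -3),  |d|² = 205;  R = 6+4 = 10,  c = 205−10² = 105
v_rel = (-7, 5),  |v_rel|² = 74;  v_rel·d = (-7)·(14) + (5)·(-3) = -113
74·t² + 226·t + 105 = 0  ⇒  m = (-113)² − 74·105 = 4999
m = 4999 > 0,  v_rel·d = -113 < 0  ⇒  outside

inside=no margin=4999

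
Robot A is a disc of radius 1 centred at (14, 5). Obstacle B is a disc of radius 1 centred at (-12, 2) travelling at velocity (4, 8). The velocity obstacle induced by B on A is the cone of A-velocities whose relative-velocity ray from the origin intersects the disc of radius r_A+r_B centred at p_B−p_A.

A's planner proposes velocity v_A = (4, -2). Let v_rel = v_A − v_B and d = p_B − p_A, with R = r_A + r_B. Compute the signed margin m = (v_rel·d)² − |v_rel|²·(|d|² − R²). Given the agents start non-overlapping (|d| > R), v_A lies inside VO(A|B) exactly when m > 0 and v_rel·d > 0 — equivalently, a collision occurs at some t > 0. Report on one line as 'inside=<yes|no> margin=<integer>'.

d = (-26, -3),  |d|² = 685;  R = 1+1 = 2,  c = 685−2² = 681
v_rel = (0, -10),  |v_rel|² = 100;  v_rel·d = (0)·(-26) + (-10)·(-3) = 30
100·t² − 60·t + 681 = 0  ⇒  m = 30² − 100·681 = -67200
m = -67200 < 0,  v_rel·d = 30 > 0  ⇒  outside

inside=no margin=-67200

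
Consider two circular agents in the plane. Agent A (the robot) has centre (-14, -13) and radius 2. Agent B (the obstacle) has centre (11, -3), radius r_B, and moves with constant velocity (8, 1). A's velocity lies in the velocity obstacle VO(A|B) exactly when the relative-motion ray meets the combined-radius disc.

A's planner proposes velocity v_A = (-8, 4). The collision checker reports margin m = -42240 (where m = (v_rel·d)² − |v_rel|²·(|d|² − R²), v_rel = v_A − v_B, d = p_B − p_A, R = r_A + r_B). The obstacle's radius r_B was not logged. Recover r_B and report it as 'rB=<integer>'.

m = -42240
d = (25, 10);  v_rel = (-16, 3),  |v_rel|² = 265
v_rel×d = (-16)·(10) − (3)·(25) = -235
since m = R²·265 − (-235)²:  R² = (55225 + -42240) / 265 = 49
R = √49 = 7  ⇒  r_B = 7 − 2 = 5

rB=5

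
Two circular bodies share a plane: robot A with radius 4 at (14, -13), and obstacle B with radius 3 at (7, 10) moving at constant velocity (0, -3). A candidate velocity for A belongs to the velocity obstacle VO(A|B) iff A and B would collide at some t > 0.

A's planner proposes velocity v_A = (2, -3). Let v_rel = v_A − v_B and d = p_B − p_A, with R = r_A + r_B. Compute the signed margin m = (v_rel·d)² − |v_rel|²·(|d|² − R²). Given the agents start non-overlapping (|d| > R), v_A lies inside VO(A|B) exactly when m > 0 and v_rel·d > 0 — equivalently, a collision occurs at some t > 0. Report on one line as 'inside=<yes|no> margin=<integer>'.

d = (-7, 23),  |d|² = 578;  R = 4+3 = 7,  c = 578−7² = 529
v_rel = (2, 0),  |v_rel|² = 4;  v_rel·d = (2)·(-7) + (0)·(23) = -14
4·t² + 28·t + 529 = 0  ⇒  m = (-14)² − 4·529 = -1920
m = -1920 < 0,  v_rel·d = -14 < 0  ⇒  outside

inside=no margin=-1920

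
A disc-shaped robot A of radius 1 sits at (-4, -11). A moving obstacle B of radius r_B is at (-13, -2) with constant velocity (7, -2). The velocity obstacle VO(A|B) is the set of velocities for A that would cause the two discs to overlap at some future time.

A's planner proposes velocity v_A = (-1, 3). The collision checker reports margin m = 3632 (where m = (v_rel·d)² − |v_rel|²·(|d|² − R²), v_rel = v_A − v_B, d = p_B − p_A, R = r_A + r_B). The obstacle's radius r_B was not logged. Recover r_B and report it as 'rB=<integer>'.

m = 3632
d = (-9, 9);  v_rel = (-8, 5),  |v_rel|² = 89
v_rel×d = (-8)·(9) − (5)·(-9) = -27
since m = R²·89 − (-27)²:  R² = (729 + 3632) / 89 = 49
R = √49 = 7  ⇒  r_B = 7 − 1 = 6

rB=6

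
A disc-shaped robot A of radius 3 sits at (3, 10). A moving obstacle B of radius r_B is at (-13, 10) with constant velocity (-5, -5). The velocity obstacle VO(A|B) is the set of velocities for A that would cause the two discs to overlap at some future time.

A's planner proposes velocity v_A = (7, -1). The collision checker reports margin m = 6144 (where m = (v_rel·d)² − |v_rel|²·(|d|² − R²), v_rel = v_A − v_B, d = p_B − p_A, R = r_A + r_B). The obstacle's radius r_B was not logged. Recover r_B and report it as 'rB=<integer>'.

m = 6144
d = (-16, 0);  v_rel = (12, 4),  |v_rel|² = 160
v_rel×d = (12)·(0) − (4)·(-16) = 64
since m = R²·160 − 64²:  R² = (4096 + 6144) / 160 = 64
R = √64 = 8  ⇒  r_B = 8 − 3 = 5

rB=5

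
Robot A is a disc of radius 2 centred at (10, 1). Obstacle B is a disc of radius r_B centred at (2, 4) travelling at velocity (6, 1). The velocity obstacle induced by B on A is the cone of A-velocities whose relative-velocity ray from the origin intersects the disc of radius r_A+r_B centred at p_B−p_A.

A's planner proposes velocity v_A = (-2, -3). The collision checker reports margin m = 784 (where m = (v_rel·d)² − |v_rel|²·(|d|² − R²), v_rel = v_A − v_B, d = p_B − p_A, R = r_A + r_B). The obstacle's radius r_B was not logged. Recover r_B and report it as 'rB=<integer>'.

m = 784
d = (-8, 3);  v_rel = (-8, -4),  |v_rel|² = 80
v_rel×d = (-8)·(3) − (-4)·(-8) = -56
since m = R²·80 − (-56)²:  R² = (3136 + 784) / 80 = 49
R = √49 = 7  ⇒  r_B = 7 − 2 = 5

rB=5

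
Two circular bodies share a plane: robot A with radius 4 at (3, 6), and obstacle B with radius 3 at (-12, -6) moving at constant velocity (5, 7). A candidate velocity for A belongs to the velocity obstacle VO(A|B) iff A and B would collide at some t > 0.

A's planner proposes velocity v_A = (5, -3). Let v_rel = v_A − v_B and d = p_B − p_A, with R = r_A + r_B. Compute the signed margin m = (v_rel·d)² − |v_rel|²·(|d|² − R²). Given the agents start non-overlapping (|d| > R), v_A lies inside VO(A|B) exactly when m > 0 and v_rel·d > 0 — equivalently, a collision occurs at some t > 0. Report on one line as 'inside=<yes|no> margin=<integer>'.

d = (-15, -12),  |d|² = 369;  R = 4+3 = 7,  c = 369−7² = 320
v_rel = (0, -10),  |v_rel|² = 100;  v_rel·d = (0)·(-15) + (-10)·(-12) = 120
100·t² − 240·t + 320 = 0  ⇒  m = 120² − 100·320 = -17600
m = -17600 < 0,  v_rel·d = 120 > 0  ⇒  outside

inside=no margin=-17600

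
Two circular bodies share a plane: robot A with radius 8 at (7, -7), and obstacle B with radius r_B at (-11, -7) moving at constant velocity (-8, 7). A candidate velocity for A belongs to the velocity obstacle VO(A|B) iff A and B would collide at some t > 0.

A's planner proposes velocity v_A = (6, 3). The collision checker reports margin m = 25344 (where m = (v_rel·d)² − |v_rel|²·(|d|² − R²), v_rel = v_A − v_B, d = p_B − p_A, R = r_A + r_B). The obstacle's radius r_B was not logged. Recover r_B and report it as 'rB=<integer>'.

m = 25344
d = (-18, 0);  v_rel = (14, -4),  |v_rel|² = 212
v_rel×d = (14)·(0) − (-4)·(-18) = -72
since m = R²·212 − (-72)²:  R² = (5184 + 25344) / 212 = 144
R = √144 = 12  ⇒  r_B = 12 − 8 = 4

rB=4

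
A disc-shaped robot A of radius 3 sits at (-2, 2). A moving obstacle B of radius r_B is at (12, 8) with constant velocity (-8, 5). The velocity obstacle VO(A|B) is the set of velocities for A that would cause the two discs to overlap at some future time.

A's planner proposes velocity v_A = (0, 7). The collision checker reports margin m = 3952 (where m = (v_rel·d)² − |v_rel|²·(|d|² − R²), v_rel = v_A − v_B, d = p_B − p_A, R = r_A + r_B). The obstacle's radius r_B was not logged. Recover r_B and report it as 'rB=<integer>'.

m = 3952
d = (14, 6);  v_rel = (8, 2),  |v_rel|² = 68
v_rel×d = (8)·(6) − (2)·(14) = 20
since m = R²·68 − 20²:  R² = (400 + 3952) / 68 = 64
R = √64 = 8  ⇒  r_B = 8 − 3 = 5

rB=5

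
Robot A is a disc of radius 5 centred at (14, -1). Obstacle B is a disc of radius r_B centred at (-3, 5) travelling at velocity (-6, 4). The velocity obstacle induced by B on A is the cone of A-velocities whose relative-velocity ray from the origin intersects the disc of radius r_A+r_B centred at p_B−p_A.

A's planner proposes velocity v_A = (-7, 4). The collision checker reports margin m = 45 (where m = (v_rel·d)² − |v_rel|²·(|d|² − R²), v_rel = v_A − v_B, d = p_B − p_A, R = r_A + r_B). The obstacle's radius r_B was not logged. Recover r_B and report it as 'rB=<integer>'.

m = 45
d = (-17, 6);  v_rel = (-1, 0),  |v_rel|² = 1
v_rel×d = (-1)·(6) − (0)·(-17) = -6
since m = R²·1 − (-6)²:  R² = (36 + 45) / 1 = 81
R = √81 = 9  ⇒  r_B = 9 − 5 = 4

rB=4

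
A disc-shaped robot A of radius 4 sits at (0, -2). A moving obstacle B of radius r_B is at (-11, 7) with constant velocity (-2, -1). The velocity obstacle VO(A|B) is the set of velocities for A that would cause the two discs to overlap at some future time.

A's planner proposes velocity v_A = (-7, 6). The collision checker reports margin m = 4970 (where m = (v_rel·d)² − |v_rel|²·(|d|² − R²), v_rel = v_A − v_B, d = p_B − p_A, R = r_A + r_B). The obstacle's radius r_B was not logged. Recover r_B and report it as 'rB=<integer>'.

m = 4970
d = (-11, 9);  v_rel = (-5, 7),  |v_rel|² = 74
v_rel×d = (-5)·(9) − (7)·(-11) = 32
since m = R²·74 − 32²:  R² = (1024 + 4970) / 74 = 81
R = √81 = 9  ⇒  r_B = 9 − 4 = 5

rB=5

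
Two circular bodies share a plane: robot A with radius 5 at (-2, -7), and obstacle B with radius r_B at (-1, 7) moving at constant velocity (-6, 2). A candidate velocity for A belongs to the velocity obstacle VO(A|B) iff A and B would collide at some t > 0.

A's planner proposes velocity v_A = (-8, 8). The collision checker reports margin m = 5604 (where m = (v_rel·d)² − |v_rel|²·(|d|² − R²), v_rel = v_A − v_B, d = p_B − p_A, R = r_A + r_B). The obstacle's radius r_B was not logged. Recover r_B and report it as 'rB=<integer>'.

m = 5604
d = (1, 14);  v_rel = (-2, 6),  |v_rel|² = 40
v_rel×d = (-2)·(14) − (6)·(1) = -34
since m = R²·40 − (-34)²:  R² = (1156 + 5604) / 40 = 169
R = √169 = 13  ⇒  r_B = 13 − 5 = 8

rB=8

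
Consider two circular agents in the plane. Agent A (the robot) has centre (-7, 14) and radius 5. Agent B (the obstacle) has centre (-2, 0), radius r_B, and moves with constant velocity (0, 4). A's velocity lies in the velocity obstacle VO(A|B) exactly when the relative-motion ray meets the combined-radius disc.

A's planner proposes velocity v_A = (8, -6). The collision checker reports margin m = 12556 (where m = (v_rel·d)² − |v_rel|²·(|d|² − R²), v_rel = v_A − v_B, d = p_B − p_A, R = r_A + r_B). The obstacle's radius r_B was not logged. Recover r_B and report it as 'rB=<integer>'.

m = 12556
d = (5, -14);  v_rel = (8, -10),  |v_rel|² = 164
v_rel×d = (8)·(-14) − (-10)·(5) = -62
since m = R²·164 − (-62)²:  R² = (3844 + 12556) / 164 = 100
R = √100 = 10  ⇒  r_B = 10 − 5 = 5

rB=5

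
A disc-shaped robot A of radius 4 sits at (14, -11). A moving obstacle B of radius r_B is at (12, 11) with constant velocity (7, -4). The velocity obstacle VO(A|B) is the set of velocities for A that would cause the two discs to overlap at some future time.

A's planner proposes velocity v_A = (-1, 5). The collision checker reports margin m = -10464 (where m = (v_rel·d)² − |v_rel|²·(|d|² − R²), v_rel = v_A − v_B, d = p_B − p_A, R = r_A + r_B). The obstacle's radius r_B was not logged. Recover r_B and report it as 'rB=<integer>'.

m = -10464
d = (-2, 22);  v_rel = (-8, 9),  |v_rel|² = 145
v_rel×d = (-8)·(22) − (9)·(-2) = -158
since m = R²·145 − (-158)²:  R² = (24964 + -10464) / 145 = 100
R = √100 = 10  ⇒  r_B = 10 − 4 = 6

rB=6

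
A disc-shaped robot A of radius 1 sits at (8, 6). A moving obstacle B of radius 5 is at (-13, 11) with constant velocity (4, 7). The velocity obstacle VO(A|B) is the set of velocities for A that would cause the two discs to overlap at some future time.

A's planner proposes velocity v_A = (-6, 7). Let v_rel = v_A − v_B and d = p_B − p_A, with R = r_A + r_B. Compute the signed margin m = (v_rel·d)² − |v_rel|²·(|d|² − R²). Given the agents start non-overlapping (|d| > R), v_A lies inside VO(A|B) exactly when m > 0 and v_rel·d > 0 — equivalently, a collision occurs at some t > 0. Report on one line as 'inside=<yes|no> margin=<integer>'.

d = (-21, 5),  |d|² = 466;  R = 1+5 = 6,  c = 466−6² = 430
v_rel = (-10, 0),  |v_rel|² = 100;  v_rel·d = (-10)·(-21) + (0)·(5) = 210
100·t² − 420·t + 430 = 0  ⇒  m = 210² − 100·430 = 1100
m = 1100 > 0,  v_rel·d = 210 > 0  ⇒  inside

inside=yes margin=1100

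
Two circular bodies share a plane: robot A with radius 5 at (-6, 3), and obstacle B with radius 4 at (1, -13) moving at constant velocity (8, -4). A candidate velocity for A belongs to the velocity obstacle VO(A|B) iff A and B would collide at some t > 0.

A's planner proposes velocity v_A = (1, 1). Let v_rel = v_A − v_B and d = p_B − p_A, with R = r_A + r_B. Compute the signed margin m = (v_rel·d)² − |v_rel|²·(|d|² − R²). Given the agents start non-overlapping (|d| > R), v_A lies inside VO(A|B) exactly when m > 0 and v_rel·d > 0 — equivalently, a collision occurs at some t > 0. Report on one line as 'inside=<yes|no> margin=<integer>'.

d = (7, -16),  |d|² = 305;  R = 5+4 = 9,  c = 305−9² = 224
v_rel = (-7, 5),  |v_rel|² = 74;  v_rel·d = (-7)·(7) + (5)·(-16) = -129
74·t² + 258·t + 224 = 0  ⇒  m = (-129)² − 74·224 = 65
m = 65 > 0,  v_rel·d = -129 < 0  ⇒  outside

inside=no margin=65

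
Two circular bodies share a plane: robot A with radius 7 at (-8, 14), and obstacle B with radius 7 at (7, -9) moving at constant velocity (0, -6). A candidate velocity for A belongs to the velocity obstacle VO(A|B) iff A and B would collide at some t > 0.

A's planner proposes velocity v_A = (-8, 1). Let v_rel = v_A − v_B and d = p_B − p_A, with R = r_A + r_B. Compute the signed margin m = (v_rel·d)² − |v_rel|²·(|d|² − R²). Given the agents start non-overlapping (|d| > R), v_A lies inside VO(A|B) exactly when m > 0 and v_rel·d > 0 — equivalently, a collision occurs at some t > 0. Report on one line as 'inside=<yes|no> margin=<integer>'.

d = (15, -23),  |d|² = 754;  R = 7+7 = 14,  c = 754−14² = 558
v_rel = (-8, 7),  |v_rel|² = 113;  v_rel·d = (-8)·(15) + (7)·(-23) = -281
113·t² + 562·t + 558 = 0  ⇒  m = (-281)² − 113·558 = 15907
m = 15907 > 0,  v_rel·d = -281 < 0  ⇒  outside

inside=no margin=15907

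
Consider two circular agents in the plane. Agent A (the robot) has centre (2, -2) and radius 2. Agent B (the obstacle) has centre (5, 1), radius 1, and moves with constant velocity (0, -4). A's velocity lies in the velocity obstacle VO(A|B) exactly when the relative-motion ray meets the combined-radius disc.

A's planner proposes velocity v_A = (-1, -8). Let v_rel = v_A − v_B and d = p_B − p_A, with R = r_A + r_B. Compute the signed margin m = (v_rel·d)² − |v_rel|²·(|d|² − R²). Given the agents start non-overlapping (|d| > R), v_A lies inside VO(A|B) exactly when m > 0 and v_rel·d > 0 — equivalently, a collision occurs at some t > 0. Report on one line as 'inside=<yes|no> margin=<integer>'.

d = (3, 3),  |d|² = 18;  R = 2+1 = 3,  c = 18−3² = 9
v_rel = (-1, -4),  |v_rel|² = 17;  v_rel·d = (-1)·(3) + (-4)·(3) = -15
17·t² + 30·t + 9 = 0  ⇒  m = (-15)² − 17·9 = 72
m = 72 > 0,  v_rel·d = -15 < 0  ⇒  outside

inside=no margin=72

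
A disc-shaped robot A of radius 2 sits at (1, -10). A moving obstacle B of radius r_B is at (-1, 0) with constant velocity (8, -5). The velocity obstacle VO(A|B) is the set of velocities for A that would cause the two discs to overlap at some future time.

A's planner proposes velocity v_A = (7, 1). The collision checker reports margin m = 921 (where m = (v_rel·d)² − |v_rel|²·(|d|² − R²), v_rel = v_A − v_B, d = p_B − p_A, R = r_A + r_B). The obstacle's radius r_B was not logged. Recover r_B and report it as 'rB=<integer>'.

m = 921
d = (-2, 10);  v_rel = (-1, 6),  |v_rel|² = 37
v_rel×d = (-1)·(10) − (6)·(-2) = 2
since m = R²·37 − 2²:  R² = (4 + 921) / 37 = 25
R = √25 = 5  ⇒  r_B = 5 − 2 = 3

rB=3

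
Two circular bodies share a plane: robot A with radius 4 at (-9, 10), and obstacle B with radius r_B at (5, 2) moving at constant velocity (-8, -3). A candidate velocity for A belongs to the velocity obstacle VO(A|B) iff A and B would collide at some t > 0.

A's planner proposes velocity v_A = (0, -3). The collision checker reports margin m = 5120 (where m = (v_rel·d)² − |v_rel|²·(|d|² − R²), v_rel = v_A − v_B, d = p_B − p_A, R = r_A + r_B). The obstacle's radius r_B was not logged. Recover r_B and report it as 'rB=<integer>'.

m = 5120
d = (14, -8);  v_rel = (8, 0),  |v_rel|² = 64
v_rel×d = (8)·(-8) − (0)·(14) = -64
since m = R²·64 − (-64)²:  R² = (4096 + 5120) / 64 = 144
R = √144 = 12  ⇒  r_B = 12 − 4 = 8

rB=8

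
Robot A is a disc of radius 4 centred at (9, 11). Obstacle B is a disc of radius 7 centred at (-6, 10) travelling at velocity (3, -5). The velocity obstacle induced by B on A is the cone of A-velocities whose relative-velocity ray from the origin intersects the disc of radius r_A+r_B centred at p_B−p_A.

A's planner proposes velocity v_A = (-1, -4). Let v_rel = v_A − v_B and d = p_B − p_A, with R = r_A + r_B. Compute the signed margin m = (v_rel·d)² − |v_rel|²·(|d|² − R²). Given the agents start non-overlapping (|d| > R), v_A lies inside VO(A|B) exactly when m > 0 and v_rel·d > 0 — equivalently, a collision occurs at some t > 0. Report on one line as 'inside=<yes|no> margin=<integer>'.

d = (-15, -1),  |d|² = 226;  R = 4+7 = 11,  c = 226−11² = 105
v_rel = (-4, 1),  |v_rel|² = 17;  v_rel·d = (-4)·(-15) + (1)·(-1) = 59
17·t² − 118·t + 105 = 0  ⇒  m = 59² − 17·105 = 1696
m = 1696 > 0,  v_rel·d = 59 > 0  ⇒  inside

inside=yes margin=1696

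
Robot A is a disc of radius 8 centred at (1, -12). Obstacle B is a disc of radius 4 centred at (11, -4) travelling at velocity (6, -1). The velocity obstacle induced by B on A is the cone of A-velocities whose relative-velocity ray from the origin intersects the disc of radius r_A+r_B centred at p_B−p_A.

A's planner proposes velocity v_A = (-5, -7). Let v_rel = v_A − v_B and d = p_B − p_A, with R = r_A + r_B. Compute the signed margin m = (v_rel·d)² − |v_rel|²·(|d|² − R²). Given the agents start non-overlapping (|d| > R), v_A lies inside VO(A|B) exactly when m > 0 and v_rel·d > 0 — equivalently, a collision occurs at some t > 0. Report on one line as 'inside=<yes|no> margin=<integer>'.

d = (10, 8),  |d|² = 164;  R = 8+4 = 12,  c = 164−12² = 20
v_rel = (-11, -6),  |v_rel|² = 157;  v_rel·d = (-11)·(10) + (-6)·(8) = -158
157·t² + 316·t + 20 = 0  ⇒  m = (-158)² − 157·20 = 21824
m = 21824 > 0,  v_rel·d = -158 < 0  ⇒  outside

inside=no margin=21824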